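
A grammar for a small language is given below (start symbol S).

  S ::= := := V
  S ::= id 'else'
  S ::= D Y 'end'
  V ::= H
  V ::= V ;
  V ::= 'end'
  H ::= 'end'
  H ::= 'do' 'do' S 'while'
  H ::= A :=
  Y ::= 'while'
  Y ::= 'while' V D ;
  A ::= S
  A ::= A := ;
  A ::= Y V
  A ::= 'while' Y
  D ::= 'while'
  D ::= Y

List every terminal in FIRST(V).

From V ::= H: add FIRST(H) = { 'do', 'end', 'while', :=, id }.
From V ::= V ;: add FIRST(V) = { 'do', 'end', 'while', :=, id }.
V ::= 'end' contributes {'end'}.
Union: FIRST(V) = { 'do', 'end', 'while', :=, id }.

{ 'do', 'end', 'while', :=, id }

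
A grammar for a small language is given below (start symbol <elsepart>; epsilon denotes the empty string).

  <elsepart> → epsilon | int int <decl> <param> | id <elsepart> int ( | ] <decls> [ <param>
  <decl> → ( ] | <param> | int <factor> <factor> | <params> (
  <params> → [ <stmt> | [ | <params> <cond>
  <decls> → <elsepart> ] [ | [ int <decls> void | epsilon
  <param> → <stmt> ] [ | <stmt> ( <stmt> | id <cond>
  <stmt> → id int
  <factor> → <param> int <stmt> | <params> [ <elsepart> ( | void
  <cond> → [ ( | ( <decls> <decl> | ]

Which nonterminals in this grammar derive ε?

{ <decls>, <elsepart> }

Directly nullable (have an epsilon-production): <elsepart>, <decls>.
No other nonterminal has a production whose RHS symbols are all nullable.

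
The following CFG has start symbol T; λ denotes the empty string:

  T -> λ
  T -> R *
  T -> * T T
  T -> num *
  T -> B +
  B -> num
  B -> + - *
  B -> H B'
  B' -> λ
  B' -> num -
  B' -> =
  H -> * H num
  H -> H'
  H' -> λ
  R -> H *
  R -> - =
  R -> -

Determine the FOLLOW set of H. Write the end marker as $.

{ *, +, =, num }

In B -> H B': add FIRST(B')\{λ} = { =, num }.
  Since B' is nullable, also add FOLLOW(B) = { + }.
In H -> * H num: add FIRST(num) = { num }.
In R -> H *: add FIRST(*) = { * }.
Union: FOLLOW(H) = { *, +, =, num }.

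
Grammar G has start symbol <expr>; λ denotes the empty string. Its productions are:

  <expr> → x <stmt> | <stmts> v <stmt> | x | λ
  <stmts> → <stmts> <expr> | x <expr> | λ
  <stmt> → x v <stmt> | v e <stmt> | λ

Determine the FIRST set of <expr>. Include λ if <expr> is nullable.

<expr> → x <stmt> contributes {x}.
From <expr> → <stmts> v <stmt>: <stmts> nullable, take FIRST(<stmts>) ∪ {v} = { v, x }.
<expr> → x contributes {x}.
<expr> → λ contributes λ.
Union: FIRST(<expr>) = { v, x, λ }.

{ v, x, λ }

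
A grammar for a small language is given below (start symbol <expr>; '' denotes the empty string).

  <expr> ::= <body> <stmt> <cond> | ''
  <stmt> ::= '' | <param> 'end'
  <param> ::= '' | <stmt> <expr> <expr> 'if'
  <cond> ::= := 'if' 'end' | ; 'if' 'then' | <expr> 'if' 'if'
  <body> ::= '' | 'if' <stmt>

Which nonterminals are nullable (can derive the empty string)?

{ <body>, <expr>, <param>, <stmt> }

Directly nullable (have an ''-production): <expr>, <stmt>, <param>, <body>.
No other nonterminal has a production whose RHS symbols are all nullable.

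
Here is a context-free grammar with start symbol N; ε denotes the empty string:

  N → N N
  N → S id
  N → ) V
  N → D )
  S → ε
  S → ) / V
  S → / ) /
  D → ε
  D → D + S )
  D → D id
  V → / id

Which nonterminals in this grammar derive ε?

{ D, S }

Directly nullable (have an ε-production): S, D.
No other nonterminal has a production whose RHS symbols are all nullable.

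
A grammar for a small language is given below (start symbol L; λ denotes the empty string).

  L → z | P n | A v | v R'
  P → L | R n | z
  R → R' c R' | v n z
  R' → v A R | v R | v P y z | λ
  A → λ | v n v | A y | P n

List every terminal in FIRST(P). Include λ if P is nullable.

From P → L: add FIRST(L) = { c, v, y, z }.
From P → R n: add FIRST(R) = { c, v }.
P → z contributes {z}.
Union: FIRST(P) = { c, v, y, z }.

{ c, v, y, z }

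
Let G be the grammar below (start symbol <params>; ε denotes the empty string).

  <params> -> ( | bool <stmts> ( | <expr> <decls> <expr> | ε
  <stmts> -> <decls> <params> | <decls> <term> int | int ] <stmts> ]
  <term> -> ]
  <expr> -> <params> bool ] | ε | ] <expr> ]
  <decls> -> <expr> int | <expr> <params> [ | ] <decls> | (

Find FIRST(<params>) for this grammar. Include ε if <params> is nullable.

<params> -> ( contributes {(}.
<params> -> bool <stmts> ( contributes {bool}.
From <params> -> <expr> <decls> <expr>: <expr> nullable, take FIRST(<expr>) ∪ FIRST(<decls>) = { (, [, ], bool, int }.
<params> -> ε contributes ε.
Union: FIRST(<params>) = { (, [, ], bool, int, ε }.

{ (, [, ], bool, int, ε }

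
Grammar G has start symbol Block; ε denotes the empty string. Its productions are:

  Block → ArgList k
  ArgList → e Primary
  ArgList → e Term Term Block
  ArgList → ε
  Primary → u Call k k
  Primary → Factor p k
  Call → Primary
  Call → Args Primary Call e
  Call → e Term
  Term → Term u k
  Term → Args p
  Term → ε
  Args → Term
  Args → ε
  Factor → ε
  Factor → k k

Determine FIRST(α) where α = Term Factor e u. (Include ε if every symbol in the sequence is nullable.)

Add FIRST(Term)\{ε} = { p, u }; Term is nullable, continue.
Add FIRST(Factor)\{ε} = { k }; Factor is nullable, continue.
e is a terminal; add {e} and stop.

{ e, k, p, u }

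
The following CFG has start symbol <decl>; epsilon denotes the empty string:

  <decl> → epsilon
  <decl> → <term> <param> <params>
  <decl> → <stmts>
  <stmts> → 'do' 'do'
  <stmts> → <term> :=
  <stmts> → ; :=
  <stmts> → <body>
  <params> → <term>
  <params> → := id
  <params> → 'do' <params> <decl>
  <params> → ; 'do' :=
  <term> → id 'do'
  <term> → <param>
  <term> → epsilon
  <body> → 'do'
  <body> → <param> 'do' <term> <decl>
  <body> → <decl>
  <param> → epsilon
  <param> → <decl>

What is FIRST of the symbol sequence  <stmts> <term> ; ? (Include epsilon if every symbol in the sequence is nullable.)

{ 'do', :=, ;, id }

Add FIRST(<stmts>)\{epsilon} = { 'do', :=, ;, id }; <stmts> is nullable, continue.
Add FIRST(<term>)\{epsilon} = { 'do', :=, ;, id }; <term> is nullable, continue.
; is a terminal; add {;} and stop.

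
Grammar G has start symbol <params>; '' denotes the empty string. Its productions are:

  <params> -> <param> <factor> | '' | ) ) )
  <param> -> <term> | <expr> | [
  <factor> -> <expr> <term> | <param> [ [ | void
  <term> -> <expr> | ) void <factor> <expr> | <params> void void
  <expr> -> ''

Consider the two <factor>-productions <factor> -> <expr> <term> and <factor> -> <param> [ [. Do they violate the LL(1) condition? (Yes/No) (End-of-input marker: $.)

FIRST(<expr> <term>) = { ), [, void, '' } and FIRST(<param> [ [) = { ), [, void }.
Both contain ), so the two alternatives are not disjoint — LL(1) conflict.

Yes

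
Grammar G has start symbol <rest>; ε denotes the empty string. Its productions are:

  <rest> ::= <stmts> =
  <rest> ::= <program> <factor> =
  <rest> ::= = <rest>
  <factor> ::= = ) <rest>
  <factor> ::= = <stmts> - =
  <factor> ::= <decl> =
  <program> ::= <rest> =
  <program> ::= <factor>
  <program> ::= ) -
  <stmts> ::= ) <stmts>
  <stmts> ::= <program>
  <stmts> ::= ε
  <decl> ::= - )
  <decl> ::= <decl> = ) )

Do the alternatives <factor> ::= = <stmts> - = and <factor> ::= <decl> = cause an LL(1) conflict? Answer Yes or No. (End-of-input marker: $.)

FIRST(= <stmts> - =) = { = } and FIRST(<decl> =) = { - }.
The FIRST sets are disjoint and neither alternative is nullable — no conflict.

No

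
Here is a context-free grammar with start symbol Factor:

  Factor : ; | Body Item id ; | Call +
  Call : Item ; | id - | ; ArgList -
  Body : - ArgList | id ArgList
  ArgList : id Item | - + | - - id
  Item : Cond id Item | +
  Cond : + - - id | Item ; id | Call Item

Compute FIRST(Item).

From Item : Cond id Item: add FIRST(Cond) = { +, ;, id }.
Item : + contributes {+}.
Union: FIRST(Item) = { +, ;, id }.

{ +, ;, id }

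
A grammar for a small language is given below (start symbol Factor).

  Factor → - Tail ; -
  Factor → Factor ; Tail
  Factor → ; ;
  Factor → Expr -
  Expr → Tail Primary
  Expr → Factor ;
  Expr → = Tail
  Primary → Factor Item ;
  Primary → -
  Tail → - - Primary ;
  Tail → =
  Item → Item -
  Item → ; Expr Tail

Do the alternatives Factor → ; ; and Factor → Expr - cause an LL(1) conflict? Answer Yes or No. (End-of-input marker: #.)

Yes

FIRST(; ;) = { ; } and FIRST(Expr -) = { -, ;, = }.
Both contain ;, so the two alternatives are not disjoint — LL(1) conflict.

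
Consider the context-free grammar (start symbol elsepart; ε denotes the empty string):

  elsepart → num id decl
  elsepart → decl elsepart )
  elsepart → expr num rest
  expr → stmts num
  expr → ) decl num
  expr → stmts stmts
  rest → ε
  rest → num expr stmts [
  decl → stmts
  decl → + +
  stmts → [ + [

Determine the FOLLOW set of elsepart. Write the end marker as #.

elsepart is the start symbol, so # ∈ FOLLOW(elsepart).
In elsepart → decl elsepart ): add FIRST()) = { ) }.
Union: FOLLOW(elsepart) = { #, ) }.

{ #, ) }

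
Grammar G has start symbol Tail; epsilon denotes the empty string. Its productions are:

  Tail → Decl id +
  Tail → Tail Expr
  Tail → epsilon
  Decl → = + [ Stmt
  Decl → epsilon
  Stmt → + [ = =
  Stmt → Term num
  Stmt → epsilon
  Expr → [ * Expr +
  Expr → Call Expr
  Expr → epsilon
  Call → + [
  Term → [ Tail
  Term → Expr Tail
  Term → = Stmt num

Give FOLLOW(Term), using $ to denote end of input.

{ num }

In Stmt → Term num: add FIRST(num) = { num }.
Union: FOLLOW(Term) = { num }.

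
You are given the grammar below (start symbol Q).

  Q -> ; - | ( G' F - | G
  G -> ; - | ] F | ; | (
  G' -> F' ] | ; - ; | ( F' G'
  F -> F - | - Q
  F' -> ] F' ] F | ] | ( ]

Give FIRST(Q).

{ (, ;, ] }

Q -> ; - contributes {;}.
Q -> ( G' F - contributes {(}.
From Q -> G: add FIRST(G) = { (, ;, ] }.
Union: FIRST(Q) = { (, ;, ] }.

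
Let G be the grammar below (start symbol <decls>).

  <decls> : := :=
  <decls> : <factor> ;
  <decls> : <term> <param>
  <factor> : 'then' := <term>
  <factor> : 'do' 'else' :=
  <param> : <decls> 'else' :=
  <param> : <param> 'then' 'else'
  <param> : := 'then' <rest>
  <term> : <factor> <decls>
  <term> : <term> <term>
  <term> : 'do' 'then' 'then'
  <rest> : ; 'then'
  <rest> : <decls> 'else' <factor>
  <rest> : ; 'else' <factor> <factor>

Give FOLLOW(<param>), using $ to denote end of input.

{ $, 'do', 'else', 'then', :=, ; }

In <decls> : <term> <param>: <param> is at the end, add FOLLOW(<decls>) = { $, 'do', 'else', 'then', :=, ; }.
In <param> : <param> 'then' 'else': add FIRST('then' 'else') = { 'then' }.
Union: FOLLOW(<param>) = { $, 'do', 'else', 'then', :=, ; }.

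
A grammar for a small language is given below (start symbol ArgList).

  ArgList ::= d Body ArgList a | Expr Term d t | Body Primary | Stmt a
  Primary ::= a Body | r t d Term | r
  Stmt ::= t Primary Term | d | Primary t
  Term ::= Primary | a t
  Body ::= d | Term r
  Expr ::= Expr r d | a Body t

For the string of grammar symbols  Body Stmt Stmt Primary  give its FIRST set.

Add FIRST(Body) = { a, d, r }; Body is not nullable, stop.

{ a, d, r }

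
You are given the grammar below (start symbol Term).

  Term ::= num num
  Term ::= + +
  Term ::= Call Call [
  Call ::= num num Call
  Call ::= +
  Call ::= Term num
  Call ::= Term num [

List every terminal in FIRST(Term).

{ +, num }

Term ::= num num contributes {num}.
Term ::= + + contributes {+}.
From Term ::= Call Call [: add FIRST(Call) = { +, num }.
Union: FIRST(Term) = { +, num }.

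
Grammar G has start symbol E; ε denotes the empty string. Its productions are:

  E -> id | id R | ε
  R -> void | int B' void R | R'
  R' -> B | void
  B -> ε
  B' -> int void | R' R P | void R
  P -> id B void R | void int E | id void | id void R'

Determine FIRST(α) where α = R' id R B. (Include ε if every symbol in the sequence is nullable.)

{ id, void }

Add FIRST(R')\{ε} = { void }; R' is nullable, continue.
id is a terminal; add {id} and stop.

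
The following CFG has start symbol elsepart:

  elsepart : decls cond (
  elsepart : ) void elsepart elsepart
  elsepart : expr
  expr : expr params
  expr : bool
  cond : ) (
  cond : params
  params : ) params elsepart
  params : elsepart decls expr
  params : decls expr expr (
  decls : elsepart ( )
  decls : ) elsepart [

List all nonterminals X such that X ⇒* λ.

No nonterminal has an empty production or an RHS whose symbols are all nullable.

{ } (none)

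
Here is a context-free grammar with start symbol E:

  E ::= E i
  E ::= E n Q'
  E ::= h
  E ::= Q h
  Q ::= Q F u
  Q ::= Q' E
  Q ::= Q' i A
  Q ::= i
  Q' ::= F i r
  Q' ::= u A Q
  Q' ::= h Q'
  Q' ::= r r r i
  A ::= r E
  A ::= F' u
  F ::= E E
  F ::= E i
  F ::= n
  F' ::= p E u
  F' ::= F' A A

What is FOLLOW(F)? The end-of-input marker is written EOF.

In Q ::= Q F u: add FIRST(u) = { u }.
In Q' ::= F i r: add FIRST(i r) = { i }.
Union: FOLLOW(F) = { i, u }.

{ i, u }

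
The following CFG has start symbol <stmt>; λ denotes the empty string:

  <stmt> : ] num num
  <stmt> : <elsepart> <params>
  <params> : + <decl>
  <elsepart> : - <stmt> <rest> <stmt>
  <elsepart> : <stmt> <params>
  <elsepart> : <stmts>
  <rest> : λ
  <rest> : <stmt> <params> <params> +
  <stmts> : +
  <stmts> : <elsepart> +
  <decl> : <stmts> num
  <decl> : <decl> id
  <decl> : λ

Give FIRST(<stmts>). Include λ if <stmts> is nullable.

{ +, -, ] }

<stmts> : + contributes {+}.
From <stmts> : <elsepart> +: add FIRST(<elsepart>) = { +, -, ] }.
Union: FIRST(<stmts>) = { +, -, ] }.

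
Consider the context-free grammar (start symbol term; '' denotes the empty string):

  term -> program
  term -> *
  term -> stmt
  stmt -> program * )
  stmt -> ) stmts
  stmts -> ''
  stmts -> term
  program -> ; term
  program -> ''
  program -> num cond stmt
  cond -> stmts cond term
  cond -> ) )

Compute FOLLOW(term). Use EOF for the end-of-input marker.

{ EOF, ), *, ;, num }

term is the start symbol, so EOF ∈ FOLLOW(term).
In stmts -> term: term is at the end, add FOLLOW(stmts) = { EOF, ), *, ;, num }.
In program -> ; term: term is at the end, add FOLLOW(program) = { EOF, ), *, ;, num }.
In cond -> stmts cond term: term is at the end, add FOLLOW(cond) = { ), *, ;, num }.
Union: FOLLOW(term) = { EOF, ), *, ;, num }.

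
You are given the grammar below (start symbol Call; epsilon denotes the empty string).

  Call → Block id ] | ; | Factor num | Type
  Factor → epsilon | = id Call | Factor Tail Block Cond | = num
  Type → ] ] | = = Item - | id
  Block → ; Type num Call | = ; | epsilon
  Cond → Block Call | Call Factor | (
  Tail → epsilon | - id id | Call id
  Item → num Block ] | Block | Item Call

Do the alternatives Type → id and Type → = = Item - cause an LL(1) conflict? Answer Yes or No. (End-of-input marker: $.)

No

FIRST(id) = { id } and FIRST(= = Item -) = { = }.
The FIRST sets are disjoint and neither alternative is nullable — no conflict.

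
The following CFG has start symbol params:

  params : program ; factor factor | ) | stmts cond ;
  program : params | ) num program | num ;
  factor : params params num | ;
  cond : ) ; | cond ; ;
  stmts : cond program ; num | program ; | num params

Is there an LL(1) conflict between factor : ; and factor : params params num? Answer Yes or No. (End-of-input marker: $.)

No

FIRST(;) = { ; } and FIRST(params params num) = { ), num }.
The FIRST sets are disjoint and neither alternative is nullable — no conflict.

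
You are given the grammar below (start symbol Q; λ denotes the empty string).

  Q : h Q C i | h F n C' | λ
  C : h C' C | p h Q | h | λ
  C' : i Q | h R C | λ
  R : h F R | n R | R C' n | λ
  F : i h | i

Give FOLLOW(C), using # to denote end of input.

{ #, h, i, n, p }

In Q : h Q C i: add FIRST(i) = { i }.
In C : h C' C: C is at the end, add FOLLOW(C) = { #, h, i, n, p }.
In C' : h R C: C is at the end, add FOLLOW(C') = { #, h, i, n, p }.
Union: FOLLOW(C) = { #, h, i, n, p }.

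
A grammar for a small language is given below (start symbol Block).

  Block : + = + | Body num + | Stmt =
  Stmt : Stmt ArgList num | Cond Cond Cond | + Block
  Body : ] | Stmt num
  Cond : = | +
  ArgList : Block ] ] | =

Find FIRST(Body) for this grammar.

{ +, =, ] }

Body : ] contributes {]}.
From Body : Stmt num: add FIRST(Stmt) = { +, = }.
Union: FIRST(Body) = { +, =, ] }.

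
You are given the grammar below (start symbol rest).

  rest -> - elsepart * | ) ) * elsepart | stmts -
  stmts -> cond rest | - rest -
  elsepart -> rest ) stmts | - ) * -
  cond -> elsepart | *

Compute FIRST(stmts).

{ ), *, - }

From stmts -> cond rest: add FIRST(cond) = { ), *, - }.
stmts -> - rest - contributes {-}.
Union: FIRST(stmts) = { ), *, - }.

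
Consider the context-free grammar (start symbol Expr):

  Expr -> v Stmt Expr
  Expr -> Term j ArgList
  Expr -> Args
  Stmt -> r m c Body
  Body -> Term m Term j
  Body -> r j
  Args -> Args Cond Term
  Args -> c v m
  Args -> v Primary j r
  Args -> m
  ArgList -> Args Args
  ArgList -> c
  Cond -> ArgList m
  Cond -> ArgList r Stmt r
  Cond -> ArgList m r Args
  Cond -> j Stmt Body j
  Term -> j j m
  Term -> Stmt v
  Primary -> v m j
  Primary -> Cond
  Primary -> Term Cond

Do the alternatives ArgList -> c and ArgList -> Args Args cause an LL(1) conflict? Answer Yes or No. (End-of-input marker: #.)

Yes

FIRST(c) = { c } and FIRST(Args Args) = { c, m, v }.
Both contain c, so the two alternatives are not disjoint — LL(1) conflict.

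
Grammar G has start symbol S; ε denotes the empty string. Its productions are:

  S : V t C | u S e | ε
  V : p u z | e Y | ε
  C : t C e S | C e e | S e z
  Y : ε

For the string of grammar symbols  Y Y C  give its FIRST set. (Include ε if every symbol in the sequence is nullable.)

{ e, p, t, u }

Add FIRST(Y)\{ε} = {  }; Y is nullable, continue.
Add FIRST(Y)\{ε} = {  }; Y is nullable, continue.
Add FIRST(C) = { e, p, t, u }; C is not nullable, stop.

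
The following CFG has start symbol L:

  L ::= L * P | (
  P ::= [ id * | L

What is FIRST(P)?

{ (, [ }

P ::= [ id * contributes {[}.
From P ::= L: add FIRST(L) = { ( }.
Union: FIRST(P) = { (, [ }.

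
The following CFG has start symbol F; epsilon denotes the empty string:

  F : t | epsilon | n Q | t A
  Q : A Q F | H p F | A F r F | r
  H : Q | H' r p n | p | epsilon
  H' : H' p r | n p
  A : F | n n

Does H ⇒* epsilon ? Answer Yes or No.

Yes

H has an epsilon-production, so H ⇒ epsilon.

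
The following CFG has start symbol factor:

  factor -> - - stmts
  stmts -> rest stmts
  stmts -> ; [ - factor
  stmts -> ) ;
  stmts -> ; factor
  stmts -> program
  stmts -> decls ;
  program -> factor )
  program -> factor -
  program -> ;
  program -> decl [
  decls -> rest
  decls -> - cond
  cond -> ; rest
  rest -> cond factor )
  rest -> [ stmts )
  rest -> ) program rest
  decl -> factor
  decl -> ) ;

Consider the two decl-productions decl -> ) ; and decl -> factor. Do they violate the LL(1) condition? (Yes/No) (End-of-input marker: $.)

FIRST() ;) = { ) } and FIRST(factor) = { - }.
The FIRST sets are disjoint and neither alternative is nullable — no conflict.

No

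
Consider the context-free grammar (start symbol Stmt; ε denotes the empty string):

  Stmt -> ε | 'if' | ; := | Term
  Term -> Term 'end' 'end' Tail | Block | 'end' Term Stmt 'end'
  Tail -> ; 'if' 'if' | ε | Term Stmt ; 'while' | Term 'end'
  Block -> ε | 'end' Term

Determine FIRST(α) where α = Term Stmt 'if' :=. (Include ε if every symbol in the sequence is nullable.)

Add FIRST(Term)\{ε} = { 'end' }; Term is nullable, continue.
Add FIRST(Stmt)\{ε} = { 'end', 'if', ; }; Stmt is nullable, continue.
'if' is a terminal; add {'if'} and stop.

{ 'end', 'if', ; }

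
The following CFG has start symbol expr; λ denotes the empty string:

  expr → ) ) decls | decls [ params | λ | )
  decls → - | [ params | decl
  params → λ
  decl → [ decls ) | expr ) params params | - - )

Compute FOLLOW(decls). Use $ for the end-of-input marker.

In expr → ) ) decls: decls is at the end, add FOLLOW(expr) = { $, ) }.
In expr → decls [ params: add FIRST([ params) = { [ }.
In decl → [ decls ): add FIRST()) = { ) }.
Union: FOLLOW(decls) = { $, ), [ }.

{ $, ), [ }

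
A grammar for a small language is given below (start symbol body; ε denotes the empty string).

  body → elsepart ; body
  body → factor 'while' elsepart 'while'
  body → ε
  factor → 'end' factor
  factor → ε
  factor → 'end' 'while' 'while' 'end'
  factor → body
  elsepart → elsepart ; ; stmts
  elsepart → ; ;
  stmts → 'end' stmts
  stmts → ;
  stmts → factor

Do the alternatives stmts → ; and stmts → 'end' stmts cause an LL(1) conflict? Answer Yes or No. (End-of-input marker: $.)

No

FIRST(;) = { ; } and FIRST('end' stmts) = { 'end' }.
The FIRST sets are disjoint and neither alternative is nullable — no conflict.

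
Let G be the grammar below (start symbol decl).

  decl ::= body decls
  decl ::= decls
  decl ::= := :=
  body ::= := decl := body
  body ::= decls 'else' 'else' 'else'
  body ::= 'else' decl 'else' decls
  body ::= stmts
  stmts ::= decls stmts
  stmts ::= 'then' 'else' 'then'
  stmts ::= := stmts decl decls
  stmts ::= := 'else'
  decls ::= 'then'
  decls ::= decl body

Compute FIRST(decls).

decls ::= 'then' contributes {'then'}.
From decls ::= decl body: add FIRST(decl) = { 'else', 'then', := }.
Union: FIRST(decls) = { 'else', 'then', := }.

{ 'else', 'then', := }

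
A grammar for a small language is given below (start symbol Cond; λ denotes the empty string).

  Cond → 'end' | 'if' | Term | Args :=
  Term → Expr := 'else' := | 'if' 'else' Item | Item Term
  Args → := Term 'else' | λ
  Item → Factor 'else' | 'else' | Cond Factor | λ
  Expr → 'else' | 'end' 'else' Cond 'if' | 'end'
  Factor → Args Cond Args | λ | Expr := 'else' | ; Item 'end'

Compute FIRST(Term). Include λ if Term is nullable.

{ 'else', 'end', 'if', :=, ; }

From Term → Expr := 'else' :=: add FIRST(Expr) = { 'else', 'end' }.
Term → 'if' 'else' Item contributes {'if'}.
From Term → Item Term: Item nullable, take FIRST(Item) ∪ FIRST(Term) = { 'else', 'end', 'if', :=, ; }.
Union: FIRST(Term) = { 'else', 'end', 'if', :=, ; }.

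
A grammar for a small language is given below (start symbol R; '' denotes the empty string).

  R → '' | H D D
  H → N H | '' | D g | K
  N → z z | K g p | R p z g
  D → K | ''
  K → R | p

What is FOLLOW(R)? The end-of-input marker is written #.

R is the start symbol, so # ∈ FOLLOW(R).
In N → R p z g: add FIRST(p z g) = { p }.
In K → R: R is at the end, add FOLLOW(K) = { #, g, p, z }.
Union: FOLLOW(R) = { #, g, p, z }.

{ #, g, p, z }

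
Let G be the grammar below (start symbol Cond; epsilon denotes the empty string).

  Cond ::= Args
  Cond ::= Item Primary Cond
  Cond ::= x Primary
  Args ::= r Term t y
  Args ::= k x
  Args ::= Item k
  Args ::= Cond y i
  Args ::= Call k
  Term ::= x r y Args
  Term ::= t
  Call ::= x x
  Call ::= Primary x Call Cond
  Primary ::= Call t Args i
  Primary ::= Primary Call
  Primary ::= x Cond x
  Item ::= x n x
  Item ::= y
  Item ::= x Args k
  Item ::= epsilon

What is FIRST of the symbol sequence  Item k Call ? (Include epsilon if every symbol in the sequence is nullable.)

{ k, x, y }

Add FIRST(Item)\{epsilon} = { x, y }; Item is nullable, continue.
k is a terminal; add {k} and stop.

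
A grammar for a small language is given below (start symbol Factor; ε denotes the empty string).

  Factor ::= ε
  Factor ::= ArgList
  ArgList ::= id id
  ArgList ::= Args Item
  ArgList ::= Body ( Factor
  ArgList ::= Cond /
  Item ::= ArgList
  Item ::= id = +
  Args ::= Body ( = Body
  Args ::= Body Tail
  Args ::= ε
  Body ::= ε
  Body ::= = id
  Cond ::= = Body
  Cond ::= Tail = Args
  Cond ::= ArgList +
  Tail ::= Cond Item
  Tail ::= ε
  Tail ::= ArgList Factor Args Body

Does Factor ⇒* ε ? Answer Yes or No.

Yes

Factor has an ε-production, so Factor ⇒ ε.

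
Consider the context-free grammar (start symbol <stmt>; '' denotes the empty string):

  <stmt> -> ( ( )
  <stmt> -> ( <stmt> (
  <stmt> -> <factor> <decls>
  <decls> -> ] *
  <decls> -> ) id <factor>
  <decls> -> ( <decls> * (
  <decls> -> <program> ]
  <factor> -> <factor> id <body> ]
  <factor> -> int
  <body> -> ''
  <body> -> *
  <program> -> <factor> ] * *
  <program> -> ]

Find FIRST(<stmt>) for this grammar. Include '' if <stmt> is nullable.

{ (, int }

<stmt> -> ( ( ) contributes {(}.
<stmt> -> ( <stmt> ( contributes {(}.
From <stmt> -> <factor> <decls>: add FIRST(<factor>) = { int }.
Union: FIRST(<stmt>) = { (, int }.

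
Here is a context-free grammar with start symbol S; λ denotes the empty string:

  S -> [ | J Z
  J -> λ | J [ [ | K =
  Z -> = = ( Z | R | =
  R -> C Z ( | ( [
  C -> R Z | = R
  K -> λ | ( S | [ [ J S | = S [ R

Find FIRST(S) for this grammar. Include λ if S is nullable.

S -> [ contributes {[}.
From S -> J Z: J nullable, take FIRST(J) ∪ FIRST(Z) = { (, =, [ }.
Union: FIRST(S) = { (, =, [ }.

{ (, =, [ }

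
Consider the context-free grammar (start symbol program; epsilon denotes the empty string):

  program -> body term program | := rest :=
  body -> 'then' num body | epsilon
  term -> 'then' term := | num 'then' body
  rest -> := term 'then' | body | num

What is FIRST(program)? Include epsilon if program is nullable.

From program -> body term program: body nullable, take FIRST(body) ∪ FIRST(term) = { 'then', num }.
program -> := rest := contributes {:=}.
Union: FIRST(program) = { 'then', :=, num }.

{ 'then', :=, num }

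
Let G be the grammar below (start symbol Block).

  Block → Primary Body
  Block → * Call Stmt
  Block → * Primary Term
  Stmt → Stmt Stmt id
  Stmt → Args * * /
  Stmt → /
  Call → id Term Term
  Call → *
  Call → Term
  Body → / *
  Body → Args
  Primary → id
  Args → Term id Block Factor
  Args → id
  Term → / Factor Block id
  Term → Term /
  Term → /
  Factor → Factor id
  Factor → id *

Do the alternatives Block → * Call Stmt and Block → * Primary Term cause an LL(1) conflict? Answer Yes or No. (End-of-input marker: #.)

Yes

FIRST(* Call Stmt) = { * } and FIRST(* Primary Term) = { * }.
Both contain *, so the two alternatives are not disjoint — LL(1) conflict.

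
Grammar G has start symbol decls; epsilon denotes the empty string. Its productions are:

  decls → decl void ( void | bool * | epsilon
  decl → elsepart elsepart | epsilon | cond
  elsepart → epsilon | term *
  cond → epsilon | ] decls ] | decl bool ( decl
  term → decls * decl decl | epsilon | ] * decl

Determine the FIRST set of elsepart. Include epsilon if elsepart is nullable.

{ *, ], bool, void, epsilon }

elsepart → epsilon contributes epsilon.
From elsepart → term *: term nullable, take FIRST(term) ∪ {*} = { *, ], bool, void }.
Union: FIRST(elsepart) = { *, ], bool, void, epsilon }.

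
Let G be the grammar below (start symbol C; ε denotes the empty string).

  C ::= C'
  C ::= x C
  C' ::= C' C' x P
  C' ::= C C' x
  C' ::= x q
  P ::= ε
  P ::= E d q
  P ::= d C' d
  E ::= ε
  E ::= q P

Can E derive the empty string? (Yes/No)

Yes

E has an ε-production, so E ⇒ ε.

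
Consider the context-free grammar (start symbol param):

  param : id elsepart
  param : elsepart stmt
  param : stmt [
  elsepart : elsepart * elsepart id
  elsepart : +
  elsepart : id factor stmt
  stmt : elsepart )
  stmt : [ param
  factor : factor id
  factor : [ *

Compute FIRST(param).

{ +, [, id }

param : id elsepart contributes {id}.
From param : elsepart stmt: add FIRST(elsepart) = { +, id }.
From param : stmt [: add FIRST(stmt) = { +, [, id }.
Union: FIRST(param) = { +, [, id }.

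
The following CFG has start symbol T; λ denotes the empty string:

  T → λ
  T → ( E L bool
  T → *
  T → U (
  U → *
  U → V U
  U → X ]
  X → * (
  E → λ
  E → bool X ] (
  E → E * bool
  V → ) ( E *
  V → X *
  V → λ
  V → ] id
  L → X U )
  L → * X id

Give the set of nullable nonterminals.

Directly nullable (have an λ-production): T, E, V.
No other nonterminal has a production whose RHS symbols are all nullable.

{ E, T, V }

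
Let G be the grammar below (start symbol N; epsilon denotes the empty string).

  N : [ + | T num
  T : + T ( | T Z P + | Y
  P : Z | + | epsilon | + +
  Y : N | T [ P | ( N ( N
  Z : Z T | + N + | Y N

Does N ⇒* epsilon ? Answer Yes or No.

Nullable nonterminals: P.
No production of N has an RHS whose symbols are all nullable, so N is not nullable.

No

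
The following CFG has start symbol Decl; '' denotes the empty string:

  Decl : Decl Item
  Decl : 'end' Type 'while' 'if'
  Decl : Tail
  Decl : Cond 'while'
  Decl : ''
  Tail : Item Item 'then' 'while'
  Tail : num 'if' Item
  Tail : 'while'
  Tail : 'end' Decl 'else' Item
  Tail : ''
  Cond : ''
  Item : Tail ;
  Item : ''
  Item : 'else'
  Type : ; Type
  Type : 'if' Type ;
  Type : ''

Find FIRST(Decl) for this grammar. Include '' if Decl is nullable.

From Decl : Decl Item: Decl, Item nullable, take FIRST(Decl) ∪ FIRST(Item) = { 'else', 'end', 'then', 'while', ;, num }; also '' since the whole RHS is nullable.
Decl : 'end' Type 'while' 'if' contributes {'end'}.
From Decl : Tail: add FIRST(Tail) = { 'else', 'end', 'then', 'while', ;, num, '' } (including '' since Tail is nullable).
From Decl : Cond 'while': Cond nullable, take FIRST(Cond) ∪ {'while'} = { 'while' }.
Decl : '' contributes ''.
Union: FIRST(Decl) = { 'else', 'end', 'then', 'while', ;, num, '' }.

{ 'else', 'end', 'then', 'while', ;, num, '' }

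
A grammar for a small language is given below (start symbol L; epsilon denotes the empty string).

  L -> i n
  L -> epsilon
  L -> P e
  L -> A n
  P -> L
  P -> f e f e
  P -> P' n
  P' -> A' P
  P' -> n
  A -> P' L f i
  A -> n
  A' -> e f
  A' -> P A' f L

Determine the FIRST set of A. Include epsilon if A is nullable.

{ e, f, i, n }

From A -> P' L f i: add FIRST(P') = { e, f, i, n }.
A -> n contributes {n}.
Union: FIRST(A) = { e, f, i, n }.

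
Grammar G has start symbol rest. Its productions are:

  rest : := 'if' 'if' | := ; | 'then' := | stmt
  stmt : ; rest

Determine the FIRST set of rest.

rest : := 'if' 'if' contributes {:=}.
rest : := ; contributes {:=}.
rest : 'then' := contributes {'then'}.
From rest : stmt: add FIRST(stmt) = { ; }.
Union: FIRST(rest) = { 'then', :=, ; }.

{ 'then', :=, ; }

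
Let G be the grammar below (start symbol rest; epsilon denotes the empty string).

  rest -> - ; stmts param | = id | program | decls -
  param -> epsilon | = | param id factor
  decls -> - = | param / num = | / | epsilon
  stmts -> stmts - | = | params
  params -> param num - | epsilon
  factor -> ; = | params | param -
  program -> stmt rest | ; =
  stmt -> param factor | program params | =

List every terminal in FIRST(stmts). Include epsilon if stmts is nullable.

From stmts -> stmts -: stmts nullable, take FIRST(stmts) ∪ {-} = { -, =, id, num }.
stmts -> = contributes {=}.
From stmts -> params: add FIRST(params) = { =, id, num, epsilon } (including epsilon since params is nullable).
Union: FIRST(stmts) = { -, =, id, num, epsilon }.

{ -, =, id, num, epsilon }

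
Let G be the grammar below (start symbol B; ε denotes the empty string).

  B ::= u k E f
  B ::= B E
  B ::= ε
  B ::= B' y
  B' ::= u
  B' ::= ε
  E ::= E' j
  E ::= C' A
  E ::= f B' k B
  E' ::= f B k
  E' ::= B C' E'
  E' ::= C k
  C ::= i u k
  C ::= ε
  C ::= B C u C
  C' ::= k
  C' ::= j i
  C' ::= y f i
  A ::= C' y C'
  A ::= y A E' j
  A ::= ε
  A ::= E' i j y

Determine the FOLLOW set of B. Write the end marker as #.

B is the start symbol, so # ∈ FOLLOW(B).
In B ::= B E: add FIRST(E) = { f, i, j, k, u, y }.
In E ::= f B' k B: B is at the end, add FOLLOW(E) = { #, f, i, j, k, u, y }.
In E' ::= f B k: add FIRST(k) = { k }.
In E' ::= B C' E': add FIRST(C' E') = { j, k, y }.
In C ::= B C u C: add FIRST(C u C) = { f, i, j, k, u, y }.
Union: FOLLOW(B) = { #, f, i, j, k, u, y }.

{ #, f, i, j, k, u, y }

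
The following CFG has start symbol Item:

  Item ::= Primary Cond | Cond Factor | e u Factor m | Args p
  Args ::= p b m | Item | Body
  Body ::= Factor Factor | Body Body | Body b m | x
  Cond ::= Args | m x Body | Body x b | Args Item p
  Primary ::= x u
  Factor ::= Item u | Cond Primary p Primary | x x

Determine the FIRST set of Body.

From Body ::= Factor Factor: add FIRST(Factor) = { e, m, p, x }.
From Body ::= Body Body: add FIRST(Body) = { e, m, p, x }.
From Body ::= Body b m: add FIRST(Body) = { e, m, p, x }.
Body ::= x contributes {x}.
Union: FIRST(Body) = { e, m, p, x }.

{ e, m, p, x }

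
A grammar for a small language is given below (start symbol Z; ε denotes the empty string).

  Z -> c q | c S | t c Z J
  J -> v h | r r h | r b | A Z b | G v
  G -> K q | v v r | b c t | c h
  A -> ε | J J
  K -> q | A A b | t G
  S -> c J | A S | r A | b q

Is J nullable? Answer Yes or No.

No

Nullable nonterminals: A.
No production of J has an RHS whose symbols are all nullable, so J is not nullable.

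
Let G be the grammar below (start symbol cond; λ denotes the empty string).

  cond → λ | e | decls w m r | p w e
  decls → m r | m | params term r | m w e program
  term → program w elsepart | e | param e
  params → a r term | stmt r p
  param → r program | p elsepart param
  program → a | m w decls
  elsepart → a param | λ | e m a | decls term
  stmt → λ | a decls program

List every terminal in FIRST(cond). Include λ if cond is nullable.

cond → λ contributes λ.
cond → e contributes {e}.
From cond → decls w m r: add FIRST(decls) = { a, m, r }.
cond → p w e contributes {p}.
Union: FIRST(cond) = { a, e, m, p, r, λ }.

{ a, e, m, p, r, λ }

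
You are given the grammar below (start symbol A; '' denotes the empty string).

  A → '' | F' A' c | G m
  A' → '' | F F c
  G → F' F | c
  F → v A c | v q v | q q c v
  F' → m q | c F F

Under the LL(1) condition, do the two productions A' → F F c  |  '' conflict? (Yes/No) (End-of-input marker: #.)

FIRST(F F c) = { q, v } and FIRST('') = { '' }.
The second is nullable but FOLLOW(A') = { c } is disjoint from FIRST of the first.

No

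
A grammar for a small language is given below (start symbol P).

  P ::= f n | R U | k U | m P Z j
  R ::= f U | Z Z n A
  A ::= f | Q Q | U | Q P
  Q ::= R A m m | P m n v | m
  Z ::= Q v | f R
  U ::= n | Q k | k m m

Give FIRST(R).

R ::= f U contributes {f}.
From R ::= Z Z n A: add FIRST(Z) = { f, k, m }.
Union: FIRST(R) = { f, k, m }.

{ f, k, m }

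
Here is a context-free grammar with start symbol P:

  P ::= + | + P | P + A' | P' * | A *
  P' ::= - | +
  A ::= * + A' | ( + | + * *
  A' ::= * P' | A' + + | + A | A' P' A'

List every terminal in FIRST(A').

{ *, + }

A' ::= * P' contributes {*}.
From A' ::= A' + +: add FIRST(A') = { *, + }.
A' ::= + A contributes {+}.
From A' ::= A' P' A': add FIRST(A') = { *, + }.
Union: FIRST(A') = { *, + }.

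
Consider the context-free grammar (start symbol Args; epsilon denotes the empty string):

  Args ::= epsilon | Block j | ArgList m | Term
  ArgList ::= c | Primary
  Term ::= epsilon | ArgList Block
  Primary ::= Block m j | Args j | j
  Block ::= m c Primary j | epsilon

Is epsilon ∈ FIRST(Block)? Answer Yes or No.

Yes

Block has an epsilon-production, so Block ⇒ epsilon.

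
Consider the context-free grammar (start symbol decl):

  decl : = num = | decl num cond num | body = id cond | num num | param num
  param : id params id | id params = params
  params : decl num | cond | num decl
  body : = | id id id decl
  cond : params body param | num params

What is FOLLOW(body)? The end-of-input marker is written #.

In decl : body = id cond: add FIRST(= id cond) = { = }.
In cond : params body param: add FIRST(param) = { id }.
Union: FOLLOW(body) = { =, id }.

{ =, id }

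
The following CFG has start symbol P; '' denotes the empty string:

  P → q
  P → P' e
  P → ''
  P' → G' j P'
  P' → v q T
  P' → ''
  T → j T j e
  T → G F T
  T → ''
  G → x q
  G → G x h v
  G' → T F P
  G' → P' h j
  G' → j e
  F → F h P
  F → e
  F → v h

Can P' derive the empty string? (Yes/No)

Yes

P' has an ''-production, so P' ⇒ ''.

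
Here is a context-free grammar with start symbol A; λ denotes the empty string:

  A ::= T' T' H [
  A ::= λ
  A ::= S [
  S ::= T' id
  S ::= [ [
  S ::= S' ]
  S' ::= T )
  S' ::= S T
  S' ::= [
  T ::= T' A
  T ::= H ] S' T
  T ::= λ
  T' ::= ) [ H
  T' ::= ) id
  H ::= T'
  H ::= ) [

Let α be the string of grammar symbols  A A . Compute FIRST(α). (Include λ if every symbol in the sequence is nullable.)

{ ), [, λ }

Add FIRST(A)\{λ} = { ), [ }; A is nullable, continue.
Add FIRST(A)\{λ} = { ), [ }; A is nullable, continue.
Every symbol is nullable, so include λ.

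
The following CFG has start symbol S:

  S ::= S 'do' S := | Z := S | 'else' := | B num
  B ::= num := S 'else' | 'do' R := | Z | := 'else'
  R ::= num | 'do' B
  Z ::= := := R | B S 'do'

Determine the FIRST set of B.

B ::= num := S 'else' contributes {num}.
B ::= 'do' R := contributes {'do'}.
From B ::= Z: add FIRST(Z) = { 'do', :=, num }.
B ::= := 'else' contributes {:=}.
Union: FIRST(B) = { 'do', :=, num }.

{ 'do', :=, num }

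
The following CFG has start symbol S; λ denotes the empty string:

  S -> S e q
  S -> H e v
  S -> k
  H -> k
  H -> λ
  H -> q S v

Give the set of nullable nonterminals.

Directly nullable (have an λ-production): H.
No other nonterminal has a production whose RHS symbols are all nullable.

{ H }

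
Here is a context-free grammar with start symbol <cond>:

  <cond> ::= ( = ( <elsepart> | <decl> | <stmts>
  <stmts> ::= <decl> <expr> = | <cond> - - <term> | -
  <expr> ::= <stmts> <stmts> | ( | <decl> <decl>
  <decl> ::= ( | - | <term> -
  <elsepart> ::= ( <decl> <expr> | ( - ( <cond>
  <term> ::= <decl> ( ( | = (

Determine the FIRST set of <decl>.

{ (, -, = }

<decl> ::= ( contributes {(}.
<decl> ::= - contributes {-}.
From <decl> ::= <term> -: add FIRST(<term>) = { (, -, = }.
Union: FIRST(<decl>) = { (, -, = }.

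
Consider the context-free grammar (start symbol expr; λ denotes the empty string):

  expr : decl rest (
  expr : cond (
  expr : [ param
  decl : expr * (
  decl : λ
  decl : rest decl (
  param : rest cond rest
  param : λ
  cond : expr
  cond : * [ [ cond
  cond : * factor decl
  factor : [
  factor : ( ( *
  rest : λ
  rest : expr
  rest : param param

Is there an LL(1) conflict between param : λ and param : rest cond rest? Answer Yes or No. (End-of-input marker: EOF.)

FIRST(λ) = { λ } and FIRST(rest cond rest) = { (, *, [ }.
The first alternative is nullable and FOLLOW(param) = { EOF, (, *, [ } shares ( with FIRST of the second — conflict.

Yes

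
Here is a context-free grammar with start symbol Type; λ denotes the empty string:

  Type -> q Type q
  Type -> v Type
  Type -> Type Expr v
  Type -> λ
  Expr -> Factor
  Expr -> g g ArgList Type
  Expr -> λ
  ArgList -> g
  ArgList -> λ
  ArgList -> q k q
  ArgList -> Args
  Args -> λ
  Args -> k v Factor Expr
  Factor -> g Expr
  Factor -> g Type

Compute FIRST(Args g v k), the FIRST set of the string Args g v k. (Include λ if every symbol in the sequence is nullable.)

Add FIRST(Args)\{λ} = { k }; Args is nullable, continue.
g is a terminal; add {g} and stop.

{ g, k }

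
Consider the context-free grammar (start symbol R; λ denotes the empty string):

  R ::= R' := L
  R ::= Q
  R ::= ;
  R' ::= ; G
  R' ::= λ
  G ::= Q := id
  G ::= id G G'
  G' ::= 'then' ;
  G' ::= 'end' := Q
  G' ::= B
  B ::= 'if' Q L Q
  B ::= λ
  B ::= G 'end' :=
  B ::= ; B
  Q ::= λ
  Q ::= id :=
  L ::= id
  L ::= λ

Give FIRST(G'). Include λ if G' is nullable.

G' ::= 'then' ; contributes {'then'}.
G' ::= 'end' := Q contributes {'end'}.
From G' ::= B: add FIRST(B) = { 'if', :=, ;, id, λ } (including λ since B is nullable).
Union: FIRST(G') = { 'end', 'if', 'then', :=, ;, id, λ }.

{ 'end', 'if', 'then', :=, ;, id, λ }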